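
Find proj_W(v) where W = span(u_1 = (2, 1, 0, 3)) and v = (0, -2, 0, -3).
proj_W(v) = (-11/7, -11/14, 0, -33/14)

Set up U = [u_1 | ... | u_1] ∈ R^(4×1). The projector onto W = col(U) is P = U (U^T U)^(-1) U^T.
Compute U^T U =
  [14],
and U^T v = (-11).
Solve U^T U · c = U^T v for the coefficients: c = (-11/14). The projection is proj_W(v) = U c.
Check: (v - proj_W(v)) · u_1 = 0  (should be 0).
Result: proj_W(v) = (-11/7, -11/14, 0, -33/14).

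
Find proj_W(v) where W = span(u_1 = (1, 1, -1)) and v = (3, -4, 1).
proj_W(v) = (-2/3, -2/3, 2/3)

Set up U = [u_1 | ... | u_1] ∈ R^(3×1). The projector onto W = col(U) is P = U (U^T U)^(-1) U^T.
Compute U^T U =
  [3],
and U^T v = (-2).
Solve U^T U · c = U^T v for the coefficients: c = (-2/3). The projection is proj_W(v) = U c.
Check: (v - proj_W(v)) · u_1 = 0  (should be 0).
Result: proj_W(v) = (-2/3, -2/3, 2/3).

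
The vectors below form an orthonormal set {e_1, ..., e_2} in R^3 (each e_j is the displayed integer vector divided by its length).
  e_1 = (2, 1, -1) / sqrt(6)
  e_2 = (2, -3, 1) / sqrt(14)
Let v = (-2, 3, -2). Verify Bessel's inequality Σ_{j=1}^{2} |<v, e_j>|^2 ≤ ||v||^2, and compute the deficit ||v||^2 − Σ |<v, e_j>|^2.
Σ |<v, e_j>|^2 = 341/21; ||v||^2 = 17; deficit = 16/21

Write each e_j = u_j / sqrt(<u_j, u_j>) where u_j is the displayed integer vector. Then <v, e_j> = <v, u_j> / sqrt(<u_j, u_j>), so |<v, e_j>|^2 = <v, u_j>^2 / <u_j, u_j>.
Coefficients: <v, e_1> = 1/sqrt(6), <v, e_2> = -15/sqrt(14).
Square and sum: Σ |<v, e_j>|^2 = 341/21.
Compute ||v||^2 = v·v = 17.
Deficit = 17 − 341/21 = 16/21 ≥ 0, confirming Bessel's inequality. (The deficit equals ||v − Σ <v,e_j> e_j||^2, the squared distance from v to span{e_j}.)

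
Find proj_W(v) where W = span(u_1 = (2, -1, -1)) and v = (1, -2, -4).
proj_W(v) = (8/3, -4/3, -4/3)

Set up U = [u_1 | ... | u_1] ∈ R^(3×1). The projector onto W = col(U) is P = U (U^T U)^(-1) U^T.
Compute U^T U =
  [6],
and U^T v = (8).
Solve U^T U · c = U^T v for the coefficients: c = (4/3). The projection is proj_W(v) = U c.
Check: (v - proj_W(v)) · u_1 = 0  (should be 0).
Result: proj_W(v) = (8/3, -4/3, -4/3).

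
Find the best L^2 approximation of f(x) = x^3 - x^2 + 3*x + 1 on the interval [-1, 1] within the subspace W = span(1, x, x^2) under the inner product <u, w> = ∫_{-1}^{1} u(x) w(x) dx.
g(x) = -x^2 + 18*x/5 + 1

The best approximation g ∈ W is the orthogonal projection of f onto W. Writing g = a_0 + a_1 x + a_2 x^2, the coefficients solve the normal equations G · a = b where
  G_{ij} = <φ_i, φ_j> and b_i = <f, φ_i>, with φ_0 = 1, φ_1 = x, φ_2 = x^2.
G =
  [2, 0, 2/3]
  [0, 2/3, 0]
  [2/3, 0, 2/5],
b = (4/3, 12/5, 4/15).
Solving gives a_0 = 1, a_1 = 18/5, a_2 = -1, so
  g(x) = -x^2 + 18*x/5 + 1.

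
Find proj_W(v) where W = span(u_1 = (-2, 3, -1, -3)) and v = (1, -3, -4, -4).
proj_W(v) = (-10/23, 15/23, -5/23, -15/23)

Set up U = [u_1 | ... | u_1] ∈ R^(4×1). The projector onto W = col(U) is P = U (U^T U)^(-1) U^T.
Compute U^T U =
  [23],
and U^T v = (5).
Solve U^T U · c = U^T v for the coefficients: c = (5/23). The projection is proj_W(v) = U c.
Check: (v - proj_W(v)) · u_1 = 0  (should be 0).
Result: proj_W(v) = (-10/23, 15/23, -5/23, -15/23).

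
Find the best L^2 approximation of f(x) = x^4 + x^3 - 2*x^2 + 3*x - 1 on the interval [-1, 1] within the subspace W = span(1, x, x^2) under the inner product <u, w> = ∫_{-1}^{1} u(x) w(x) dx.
g(x) = -8*x^2/7 + 18*x/5 - 38/35

The best approximation g ∈ W is the orthogonal projection of f onto W. Writing g = a_0 + a_1 x + a_2 x^2, the coefficients solve the normal equations G · a = b where
  G_{ij} = <φ_i, φ_j> and b_i = <f, φ_i>, with φ_0 = 1, φ_1 = x, φ_2 = x^2.
G =
  [2, 0, 2/3]
  [0, 2/3, 0]
  [2/3, 0, 2/5],
b = (-44/15, 12/5, -124/105).
Solving gives a_0 = -38/35, a_1 = 18/5, a_2 = -8/7, so
  g(x) = -8*x^2/7 + 18*x/5 - 38/35.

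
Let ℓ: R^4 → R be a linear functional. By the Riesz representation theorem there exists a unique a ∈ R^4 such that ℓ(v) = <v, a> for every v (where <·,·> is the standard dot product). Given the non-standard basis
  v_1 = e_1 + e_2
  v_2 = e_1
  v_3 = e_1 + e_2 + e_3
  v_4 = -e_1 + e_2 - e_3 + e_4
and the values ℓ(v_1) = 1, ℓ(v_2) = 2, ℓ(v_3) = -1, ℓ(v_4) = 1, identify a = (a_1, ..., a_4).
a = (2, -1, -2, 2)

Write a = (a_1, ..., a_4) in the standard basis. For each basis vector v_i, ℓ(v_i) = <v_i, a> is a linear equation in the a_j's. Collect the n equations into a matrix system V a = ℓ, where row i of V is v_i (expressed in the standard basis). Since V is invertible (lower-triangular with 1s on the diagonal, up to permutation), solve by back-substitution:
  V =
[[1, 1, 0, 0],
 [1, 0, 0, 0],
 [1, 1, 1, 0],
 [-1, 1, -1, 1]]
  V a = (1, 2, -1, 1)
Solving gives a = (2, -1, -2, 2).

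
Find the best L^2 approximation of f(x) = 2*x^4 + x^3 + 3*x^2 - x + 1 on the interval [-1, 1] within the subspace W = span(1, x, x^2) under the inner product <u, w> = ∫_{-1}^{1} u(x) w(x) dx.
g(x) = 33*x^2/7 - 2*x/5 + 29/35

The best approximation g ∈ W is the orthogonal projection of f onto W. Writing g = a_0 + a_1 x + a_2 x^2, the coefficients solve the normal equations G · a = b where
  G_{ij} = <φ_i, φ_j> and b_i = <f, φ_i>, with φ_0 = 1, φ_1 = x, φ_2 = x^2.
G =
  [2, 0, 2/3]
  [0, 2/3, 0]
  [2/3, 0, 2/5],
b = (24/5, -4/15, 256/105).
Solving gives a_0 = 29/35, a_1 = -2/5, a_2 = 33/7, so
  g(x) = 33*x^2/7 - 2*x/5 + 29/35.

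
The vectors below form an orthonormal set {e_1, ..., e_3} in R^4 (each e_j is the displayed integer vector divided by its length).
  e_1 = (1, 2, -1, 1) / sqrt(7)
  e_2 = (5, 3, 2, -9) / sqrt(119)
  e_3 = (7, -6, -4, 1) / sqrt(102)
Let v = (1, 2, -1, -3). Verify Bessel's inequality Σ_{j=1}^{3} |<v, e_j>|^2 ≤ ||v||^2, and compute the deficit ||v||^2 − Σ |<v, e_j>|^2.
Σ |<v, e_j>|^2 = 37/3; ||v||^2 = 15; deficit = 8/3

Write each e_j = u_j / sqrt(<u_j, u_j>) where u_j is the displayed integer vector. Then <v, e_j> = <v, u_j> / sqrt(<u_j, u_j>), so |<v, e_j>|^2 = <v, u_j>^2 / <u_j, u_j>.
Coefficients: <v, e_1> = 3/sqrt(7), <v, e_2> = 36/sqrt(119), <v, e_3> = -4/sqrt(102).
Square and sum: Σ |<v, e_j>|^2 = 37/3.
Compute ||v||^2 = v·v = 15.
Deficit = 15 − 37/3 = 8/3 ≥ 0, confirming Bessel's inequality. (The deficit equals ||v − Σ <v,e_j> e_j||^2, the squared distance from v to span{e_j}.)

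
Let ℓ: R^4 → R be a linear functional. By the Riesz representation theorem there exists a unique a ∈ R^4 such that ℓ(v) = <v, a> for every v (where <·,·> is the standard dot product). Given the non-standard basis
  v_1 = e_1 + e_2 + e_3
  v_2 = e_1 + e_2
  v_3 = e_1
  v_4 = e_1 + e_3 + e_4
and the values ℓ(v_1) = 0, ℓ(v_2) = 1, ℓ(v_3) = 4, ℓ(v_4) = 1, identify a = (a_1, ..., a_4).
a = (4, -3, -1, -2)

Write a = (a_1, ..., a_4) in the standard basis. For each basis vector v_i, ℓ(v_i) = <v_i, a> is a linear equation in the a_j's. Collect the n equations into a matrix system V a = ℓ, where row i of V is v_i (expressed in the standard basis). Since V is invertible (lower-triangular with 1s on the diagonal, up to permutation), solve by back-substitution:
  V =
[[1, 1, 1, 0],
 [1, 1, 0, 0],
 [1, 0, 0, 0],
 [1, 0, 1, 1]]
  V a = (0, 1, 4, 1)
Solving gives a = (4, -3, -1, -2).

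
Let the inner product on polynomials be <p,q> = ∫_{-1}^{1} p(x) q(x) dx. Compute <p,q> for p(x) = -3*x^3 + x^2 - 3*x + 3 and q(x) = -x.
<p,q> = 16/5

Expand the product: p(x)·q(x) = 3*x^4 - x^3 + 3*x^2 - 3*x.
∫_{-1}^{1} of each monomial x^k gives [2/(k+1) if k even, 0 if k odd]. Integrating term-by-term (or equivalently evaluating the antiderivative F(x) = 3*x^5/5 - x^4/4 + x^3 - 3*x^2/2 at the endpoints):
  F(1) − F(−1) = -3/20 − (-67/20) = 16/5.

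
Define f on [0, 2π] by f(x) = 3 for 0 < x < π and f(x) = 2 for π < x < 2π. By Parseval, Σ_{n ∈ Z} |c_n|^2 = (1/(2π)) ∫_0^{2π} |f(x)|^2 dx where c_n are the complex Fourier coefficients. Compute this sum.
Σ |c_n|^2 = 13/2

Parseval equates the L^2 energy of f (normalised by 1/(2π)) with the ℓ^2 sum of its Fourier coefficients: (1/(2π)) ∫_0^{2π} |f|^2 = Σ |c_n|^2.
Compute the left side: (1/(2π)) [∫_0^π 3^2 dx + ∫_π^{2π} 2^2 dx] = (1/(2π)) · (9π + 4π) = (9 + 4)/2 = 13/2.
So Σ_{n ∈ Z} |c_n|^2 = 13/2.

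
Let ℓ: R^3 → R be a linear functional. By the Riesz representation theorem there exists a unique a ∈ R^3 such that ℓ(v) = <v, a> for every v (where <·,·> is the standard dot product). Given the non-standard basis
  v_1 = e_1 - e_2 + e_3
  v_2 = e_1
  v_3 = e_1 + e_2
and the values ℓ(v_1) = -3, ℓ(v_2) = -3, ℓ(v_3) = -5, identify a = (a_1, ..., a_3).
a = (-3, -2, -2)

Write a = (a_1, ..., a_3) in the standard basis. For each basis vector v_i, ℓ(v_i) = <v_i, a> is a linear equation in the a_j's. Collect the n equations into a matrix system V a = ℓ, where row i of V is v_i (expressed in the standard basis). Since V is invertible (lower-triangular with 1s on the diagonal, up to permutation), solve by back-substitution:
  V =
[[1, -1, 1],
 [1, 0, 0],
 [1, 1, 0]]
  V a = (-3, -3, -5)
Solving gives a = (-3, -2, -2).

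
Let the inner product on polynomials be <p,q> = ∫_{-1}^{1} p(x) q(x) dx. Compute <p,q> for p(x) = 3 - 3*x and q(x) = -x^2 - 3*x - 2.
<p,q> = -8

Expand the product: p(x)·q(x) = 3*x^3 + 6*x^2 - 3*x - 6.
∫_{-1}^{1} of each monomial x^k gives [2/(k+1) if k even, 0 if k odd]. Integrating term-by-term (or equivalently evaluating the antiderivative F(x) = 3*x^4/4 + 2*x^3 - 3*x^2/2 - 6*x at the endpoints):
  F(1) − F(−1) = -19/4 − (13/4) = -8.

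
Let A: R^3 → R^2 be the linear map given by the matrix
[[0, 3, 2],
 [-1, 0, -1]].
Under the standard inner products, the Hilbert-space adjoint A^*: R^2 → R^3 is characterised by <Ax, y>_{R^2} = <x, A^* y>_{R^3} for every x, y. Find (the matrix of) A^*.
A^* = A^T =
[[0, -1],
 [3, 0],
 [2, -1]]

For real matrices with standard dot products, the defining identity <Ax, y> = <x, A^* y> gives (Ax)^T y = x^T (A^*) y, i.e. x^T A^T y = x^T (A^*) y. Since this holds for all x, y, we must have A^* = A^T. Therefore
A^* =
[[0, -1],
 [3, 0],
 [2, -1]].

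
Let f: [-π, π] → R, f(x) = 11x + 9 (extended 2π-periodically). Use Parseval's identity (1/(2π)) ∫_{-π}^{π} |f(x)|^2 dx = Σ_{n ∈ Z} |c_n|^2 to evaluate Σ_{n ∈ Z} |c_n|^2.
Σ |c_n|^2 = 121π^2/3 + 81

Expand and integrate term by term over [-π, π]:
  ∫ (11x)^2 dx = 121·(2π^3/3); ∫ 2·11·(9)·x dx = 0 (odd integrand); ∫ 9^2 dx = 81·2π.
So (1/(2π)) ∫_{-π}^{π} (11x + 9)^2 dx = 121π^2/3 + 81 = 121π^2/3 + 81.
Parseval ⇒ Σ |c_n|^2 = 121π^2/3 + 81.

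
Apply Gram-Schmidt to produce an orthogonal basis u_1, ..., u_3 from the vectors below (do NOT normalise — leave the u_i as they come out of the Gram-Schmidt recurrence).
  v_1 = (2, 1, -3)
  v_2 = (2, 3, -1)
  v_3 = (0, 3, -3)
Orthogonal basis:
  u_1 = (2, 1, -3)
  u_2 = (4/7, 16/7, 8/7)
  u_3 = (-2, 1, -1)

Apply the Gram-Schmidt recurrence
  u_1 = v_1
  u_i = v_i − Σ_{j<i} ((v_i · u_j) / (u_j · u_j)) · u_j.

Step by step this gives:
  u_1 = (2, 1, -3)
  u_2 = (4/7, 16/7, 8/7)
  u_3 = (-2, 1, -1)

Orthogonality check:
  u_2 · u_1 = 0 (should be 0)
  u_3 · u_1 = 0 (should be 0)
  u_3 · u_2 = 0 (should be 0)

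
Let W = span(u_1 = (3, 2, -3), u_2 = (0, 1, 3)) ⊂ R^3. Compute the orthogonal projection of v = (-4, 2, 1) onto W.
proj_W(v) = (-25/19, -13/19, 36/19)

Set up U = [u_1 | ... | u_2] ∈ R^(3×2). The projector onto W = col(U) is P = U (U^T U)^(-1) U^T.
Compute U^T U =
  [22, -7]
  [-7, 10],
and U^T v = (-11, 5).
Solve U^T U · c = U^T v for the coefficients: c = (-25/57, 11/57). The projection is proj_W(v) = U c.
Check: (v - proj_W(v)) · u_1 = 0  (should be 0).
Check: (v - proj_W(v)) · u_2 = 0  (should be 0).
Result: proj_W(v) = (-25/19, -13/19, 36/19).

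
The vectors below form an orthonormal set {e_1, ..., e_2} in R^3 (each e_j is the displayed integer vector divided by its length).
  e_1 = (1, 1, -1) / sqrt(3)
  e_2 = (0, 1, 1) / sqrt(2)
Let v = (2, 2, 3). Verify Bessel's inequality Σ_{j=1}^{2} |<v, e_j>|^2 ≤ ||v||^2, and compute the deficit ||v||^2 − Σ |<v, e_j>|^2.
Σ |<v, e_j>|^2 = 77/6; ||v||^2 = 17; deficit = 25/6

Write each e_j = u_j / sqrt(<u_j, u_j>) where u_j is the displayed integer vector. Then <v, e_j> = <v, u_j> / sqrt(<u_j, u_j>), so |<v, e_j>|^2 = <v, u_j>^2 / <u_j, u_j>.
Coefficients: <v, e_1> = 1/sqrt(3), <v, e_2> = 5/sqrt(2).
Square and sum: Σ |<v, e_j>|^2 = 77/6.
Compute ||v||^2 = v·v = 17.
Deficit = 17 − 77/6 = 25/6 ≥ 0, confirming Bessel's inequality. (The deficit equals ||v − Σ <v,e_j> e_j||^2, the squared distance from v to span{e_j}.)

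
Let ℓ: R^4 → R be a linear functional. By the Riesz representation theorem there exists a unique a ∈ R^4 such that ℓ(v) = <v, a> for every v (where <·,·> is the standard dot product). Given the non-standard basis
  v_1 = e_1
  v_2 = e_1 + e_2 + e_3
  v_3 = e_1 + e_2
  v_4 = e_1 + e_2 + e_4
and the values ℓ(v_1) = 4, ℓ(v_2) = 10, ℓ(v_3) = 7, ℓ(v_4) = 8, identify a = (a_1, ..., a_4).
a = (4, 3, 3, 1)

Write a = (a_1, ..., a_4) in the standard basis. For each basis vector v_i, ℓ(v_i) = <v_i, a> is a linear equation in the a_j's. Collect the n equations into a matrix system V a = ℓ, where row i of V is v_i (expressed in the standard basis). Since V is invertible (lower-triangular with 1s on the diagonal, up to permutation), solve by back-substitution:
  V =
[[1, 0, 0, 0],
 [1, 1, 1, 0],
 [1, 1, 0, 0],
 [1, 1, 0, 1]]
  V a = (4, 10, 7, 8)
Solving gives a = (4, 3, 3, 1).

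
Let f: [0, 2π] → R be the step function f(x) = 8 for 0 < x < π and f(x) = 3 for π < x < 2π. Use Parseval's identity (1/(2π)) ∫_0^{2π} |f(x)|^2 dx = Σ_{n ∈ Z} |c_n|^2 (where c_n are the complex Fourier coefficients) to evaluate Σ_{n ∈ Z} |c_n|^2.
Σ |c_n|^2 = 73/2

Parseval equates the L^2 energy of f (normalised by 1/(2π)) with the ℓ^2 sum of its Fourier coefficients: (1/(2π)) ∫_0^{2π} |f|^2 = Σ |c_n|^2.
Compute the left side: (1/(2π)) [∫_0^π 8^2 dx + ∫_π^{2π} 3^2 dx] = (1/(2π)) · (64π + 9π) = (64 + 9)/2 = 73/2.
So Σ_{n ∈ Z} |c_n|^2 = 73/2.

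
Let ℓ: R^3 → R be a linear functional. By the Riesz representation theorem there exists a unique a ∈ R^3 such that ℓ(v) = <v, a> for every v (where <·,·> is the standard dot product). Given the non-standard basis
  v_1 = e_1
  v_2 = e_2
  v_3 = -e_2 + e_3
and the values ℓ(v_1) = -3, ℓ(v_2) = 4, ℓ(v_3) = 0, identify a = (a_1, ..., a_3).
a = (-3, 4, 4)

Write a = (a_1, ..., a_3) in the standard basis. For each basis vector v_i, ℓ(v_i) = <v_i, a> is a linear equation in the a_j's. Collect the n equations into a matrix system V a = ℓ, where row i of V is v_i (expressed in the standard basis). Since V is invertible (lower-triangular with 1s on the diagonal, up to permutation), solve by back-substitution:
  V =
[[1, 0, 0],
 [0, 1, 0],
 [0, -1, 1]]
  V a = (-3, 4, 0)
Solving gives a = (-3, 4, 4).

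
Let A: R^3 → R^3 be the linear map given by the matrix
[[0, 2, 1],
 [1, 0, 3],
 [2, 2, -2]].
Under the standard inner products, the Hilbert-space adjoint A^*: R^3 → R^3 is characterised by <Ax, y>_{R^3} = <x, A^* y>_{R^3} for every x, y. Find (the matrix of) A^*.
A^* = A^T =
[[0, 1, 2],
 [2, 0, 2],
 [1, 3, -2]]

For real matrices with standard dot products, the defining identity <Ax, y> = <x, A^* y> gives (Ax)^T y = x^T (A^*) y, i.e. x^T A^T y = x^T (A^*) y. Since this holds for all x, y, we must have A^* = A^T. Therefore
A^* =
[[0, 1, 2],
 [2, 0, 2],
 [1, 3, -2]].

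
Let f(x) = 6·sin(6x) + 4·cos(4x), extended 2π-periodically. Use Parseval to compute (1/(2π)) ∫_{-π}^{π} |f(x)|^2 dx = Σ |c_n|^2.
Σ |c_n|^2 = 26

Expand |f|^2 and use orthogonality of {sin(nx), cos(mx)} on [-π, π]:
  ∫_{-π}^{π} sin(nx)^2 dx = π, ∫ cos(mx)^2 dx = π, and cross terms integrate to 0.
So ∫_{-π}^{π} f(x)^2 dx = 6^2 · π + 4^2 · π = (36 + 16)π.
Divide by 2π: (36 + 16)/2 = 26.
By Parseval, this equals Σ |c_n|^2.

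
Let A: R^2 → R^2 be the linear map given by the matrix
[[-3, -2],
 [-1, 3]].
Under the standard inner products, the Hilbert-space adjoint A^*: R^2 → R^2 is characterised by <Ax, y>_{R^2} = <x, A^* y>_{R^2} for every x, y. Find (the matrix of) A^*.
A^* = A^T =
[[-3, -1],
 [-2, 3]]

For real matrices with standard dot products, the defining identity <Ax, y> = <x, A^* y> gives (Ax)^T y = x^T (A^*) y, i.e. x^T A^T y = x^T (A^*) y. Since this holds for all x, y, we must have A^* = A^T. Therefore
A^* =
[[-3, -1],
 [-2, 3]].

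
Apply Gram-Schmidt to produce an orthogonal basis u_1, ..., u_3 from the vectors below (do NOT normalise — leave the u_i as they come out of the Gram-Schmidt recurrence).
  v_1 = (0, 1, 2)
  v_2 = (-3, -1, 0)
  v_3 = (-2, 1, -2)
Orthogonal basis:
  u_1 = (0, 1, 2)
  u_2 = (-3, -4/5, 2/5)
  u_3 = (-32/49, 96/49, -48/49)

Apply the Gram-Schmidt recurrence
  u_1 = v_1
  u_i = v_i − Σ_{j<i} ((v_i · u_j) / (u_j · u_j)) · u_j.

Step by step this gives:
  u_1 = (0, 1, 2)
  u_2 = (-3, -4/5, 2/5)
  u_3 = (-32/49, 96/49, -48/49)

Orthogonality check:
  u_2 · u_1 = 0 (should be 0)
  u_3 · u_1 = 0 (should be 0)
  u_3 · u_2 = 0 (should be 0)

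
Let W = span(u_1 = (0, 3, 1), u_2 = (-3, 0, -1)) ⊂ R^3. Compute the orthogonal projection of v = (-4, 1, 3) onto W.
proj_W(v) = (-32/11, 23/11, -3/11)

Set up U = [u_1 | ... | u_2] ∈ R^(3×2). The projector onto W = col(U) is P = U (U^T U)^(-1) U^T.
Compute U^T U =
  [10, -1]
  [-1, 10],
and U^T v = (6, 9).
Solve U^T U · c = U^T v for the coefficients: c = (23/33, 32/33). The projection is proj_W(v) = U c.
Check: (v - proj_W(v)) · u_1 = 0  (should be 0).
Check: (v - proj_W(v)) · u_2 = 0  (should be 0).
Result: proj_W(v) = (-32/11, 23/11, -3/11).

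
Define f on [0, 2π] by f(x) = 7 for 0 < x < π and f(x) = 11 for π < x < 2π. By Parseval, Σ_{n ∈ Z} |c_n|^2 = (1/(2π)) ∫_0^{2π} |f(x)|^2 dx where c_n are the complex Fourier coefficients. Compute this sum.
Σ |c_n|^2 = 85

Parseval equates the L^2 energy of f (normalised by 1/(2π)) with the ℓ^2 sum of its Fourier coefficients: (1/(2π)) ∫_0^{2π} |f|^2 = Σ |c_n|^2.
Compute the left side: (1/(2π)) [∫_0^π 7^2 dx + ∫_π^{2π} 11^2 dx] = (1/(2π)) · (49π + 121π) = (49 + 121)/2 = 85.
So Σ_{n ∈ Z} |c_n|^2 = 85.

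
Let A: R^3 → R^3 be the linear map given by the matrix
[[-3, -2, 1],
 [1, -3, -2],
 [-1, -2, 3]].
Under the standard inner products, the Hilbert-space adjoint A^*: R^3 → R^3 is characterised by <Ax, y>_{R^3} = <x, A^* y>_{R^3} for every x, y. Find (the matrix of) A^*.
A^* = A^T =
[[-3, 1, -1],
 [-2, -3, -2],
 [1, -2, 3]]

For real matrices with standard dot products, the defining identity <Ax, y> = <x, A^* y> gives (Ax)^T y = x^T (A^*) y, i.e. x^T A^T y = x^T (A^*) y. Since this holds for all x, y, we must have A^* = A^T. Therefore
A^* =
[[-3, 1, -1],
 [-2, -3, -2],
 [1, -2, 3]].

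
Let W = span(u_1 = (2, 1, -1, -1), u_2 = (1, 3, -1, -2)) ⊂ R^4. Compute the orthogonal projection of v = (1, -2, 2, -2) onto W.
proj_W(v) = (27/41, -39/41, -3/41, 18/41)

Set up U = [u_1 | ... | u_2] ∈ R^(4×2). The projector onto W = col(U) is P = U (U^T U)^(-1) U^T.
Compute U^T U =
  [7, 8]
  [8, 15],
and U^T v = (0, -3).
Solve U^T U · c = U^T v for the coefficients: c = (24/41, -21/41). The projection is proj_W(v) = U c.
Check: (v - proj_W(v)) · u_1 = 0  (should be 0).
Check: (v - proj_W(v)) · u_2 = 0  (should be 0).
Result: proj_W(v) = (27/41, -39/41, -3/41, 18/41).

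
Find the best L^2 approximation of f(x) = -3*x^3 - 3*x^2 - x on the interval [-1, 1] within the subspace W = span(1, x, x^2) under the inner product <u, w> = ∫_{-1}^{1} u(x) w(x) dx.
g(x) = -3*x^2 - 14*x/5

The best approximation g ∈ W is the orthogonal projection of f onto W. Writing g = a_0 + a_1 x + a_2 x^2, the coefficients solve the normal equations G · a = b where
  G_{ij} = <φ_i, φ_j> and b_i = <f, φ_i>, with φ_0 = 1, φ_1 = x, φ_2 = x^2.
G =
  [2, 0, 2/3]
  [0, 2/3, 0]
  [2/3, 0, 2/5],
b = (-2, -28/15, -6/5).
Solving gives a_0 = 0, a_1 = -14/5, a_2 = -3, so
  g(x) = -3*x^2 - 14*x/5.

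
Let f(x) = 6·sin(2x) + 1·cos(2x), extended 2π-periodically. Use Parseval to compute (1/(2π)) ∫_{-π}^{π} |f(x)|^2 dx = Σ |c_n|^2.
Σ |c_n|^2 = 37/2

Expand |f|^2 and use orthogonality of {sin(nx), cos(mx)} on [-π, π]:
  ∫_{-π}^{π} sin(nx)^2 dx = π, ∫ cos(mx)^2 dx = π, and cross terms integrate to 0.
So ∫_{-π}^{π} f(x)^2 dx = 6^2 · π + 1^2 · π = (36 + 1)π.
Divide by 2π: (36 + 1)/2 = 37/2.
By Parseval, this equals Σ |c_n|^2.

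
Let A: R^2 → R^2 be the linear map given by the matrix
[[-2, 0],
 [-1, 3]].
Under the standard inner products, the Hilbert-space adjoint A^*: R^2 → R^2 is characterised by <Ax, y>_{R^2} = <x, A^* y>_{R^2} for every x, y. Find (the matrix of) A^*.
A^* = A^T =
[[-2, -1],
 [0, 3]]

For real matrices with standard dot products, the defining identity <Ax, y> = <x, A^* y> gives (Ax)^T y = x^T (A^*) y, i.e. x^T A^T y = x^T (A^*) y. Since this holds for all x, y, we must have A^* = A^T. Therefore
A^* =
[[-2, -1],
 [0, 3]].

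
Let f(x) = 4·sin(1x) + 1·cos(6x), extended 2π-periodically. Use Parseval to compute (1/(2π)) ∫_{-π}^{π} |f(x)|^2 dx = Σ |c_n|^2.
Σ |c_n|^2 = 17/2

Expand |f|^2 and use orthogonality of {sin(nx), cos(mx)} on [-π, π]:
  ∫_{-π}^{π} sin(nx)^2 dx = π, ∫ cos(mx)^2 dx = π, and cross terms integrate to 0.
So ∫_{-π}^{π} f(x)^2 dx = 4^2 · π + 1^2 · π = (16 + 1)π.
Divide by 2π: (16 + 1)/2 = 17/2.
By Parseval, this equals Σ |c_n|^2.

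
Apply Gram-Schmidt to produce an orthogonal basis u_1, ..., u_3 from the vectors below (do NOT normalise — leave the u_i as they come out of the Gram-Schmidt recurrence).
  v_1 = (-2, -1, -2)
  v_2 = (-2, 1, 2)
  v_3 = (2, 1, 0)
Orthogonal basis:
  u_1 = (-2, -1, -2)
  u_2 = (-20/9, 8/9, 16/9)
  u_3 = (0, 4/5, -2/5)

Apply the Gram-Schmidt recurrence
  u_1 = v_1
  u_i = v_i − Σ_{j<i} ((v_i · u_j) / (u_j · u_j)) · u_j.

Step by step this gives:
  u_1 = (-2, -1, -2)
  u_2 = (-20/9, 8/9, 16/9)
  u_3 = (0, 4/5, -2/5)

Orthogonality check:
  u_2 · u_1 = 0 (should be 0)
  u_3 · u_1 = 0 (should be 0)
  u_3 · u_2 = 0 (should be 0)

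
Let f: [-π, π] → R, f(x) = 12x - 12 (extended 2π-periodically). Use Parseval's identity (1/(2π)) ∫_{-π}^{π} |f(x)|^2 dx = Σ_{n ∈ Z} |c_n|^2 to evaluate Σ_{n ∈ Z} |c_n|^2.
Σ |c_n|^2 = 48π^2 + 144

Expand and integrate term by term over [-π, π]:
  ∫ (12x)^2 dx = 144·(2π^3/3); ∫ 2·12·(-12)·x dx = 0 (odd integrand); ∫ (-12)^2 dx = 144·2π.
So (1/(2π)) ∫_{-π}^{π} (12x - 12)^2 dx = 144π^2/3 + 144 = 48π^2 + 144.
Parseval ⇒ Σ |c_n|^2 = 48π^2 + 144.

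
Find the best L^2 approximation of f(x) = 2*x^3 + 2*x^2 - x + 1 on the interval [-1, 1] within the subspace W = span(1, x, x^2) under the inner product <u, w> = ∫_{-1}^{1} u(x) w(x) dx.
g(x) = 2*x^2 + x/5 + 1

The best approximation g ∈ W is the orthogonal projection of f onto W. Writing g = a_0 + a_1 x + a_2 x^2, the coefficients solve the normal equations G · a = b where
  G_{ij} = <φ_i, φ_j> and b_i = <f, φ_i>, with φ_0 = 1, φ_1 = x, φ_2 = x^2.
G =
  [2, 0, 2/3]
  [0, 2/3, 0]
  [2/3, 0, 2/5],
b = (10/3, 2/15, 22/15).
Solving gives a_0 = 1, a_1 = 1/5, a_2 = 2, so
  g(x) = 2*x^2 + x/5 + 1.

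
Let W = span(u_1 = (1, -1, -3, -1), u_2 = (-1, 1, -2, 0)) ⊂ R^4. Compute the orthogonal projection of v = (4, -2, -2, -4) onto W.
proj_W(v) = (24/7, -24/7, -17/7, -13/7)

Set up U = [u_1 | ... | u_2] ∈ R^(4×2). The projector onto W = col(U) is P = U (U^T U)^(-1) U^T.
Compute U^T U =
  [12, 4]
  [4, 6],
and U^T v = (16, -2).
Solve U^T U · c = U^T v for the coefficients: c = (13/7, -11/7). The projection is proj_W(v) = U c.
Check: (v - proj_W(v)) · u_1 = 0  (should be 0).
Check: (v - proj_W(v)) · u_2 = 0  (should be 0).
Result: proj_W(v) = (24/7, -24/7, -17/7, -13/7).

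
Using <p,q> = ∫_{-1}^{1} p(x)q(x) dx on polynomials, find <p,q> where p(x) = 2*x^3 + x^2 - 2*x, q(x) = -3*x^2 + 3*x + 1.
<p,q> = -32/15

Expand the product: p(x)·q(x) = -6*x^5 + 3*x^4 + 11*x^3 - 5*x^2 - 2*x.
∫_{-1}^{1} of each monomial x^k gives [2/(k+1) if k even, 0 if k odd]. Integrating term-by-term (or equivalently evaluating the antiderivative F(x) = -x^6 + 3*x^5/5 + 11*x^4/4 - 5*x^3/3 - x^2 at the endpoints):
  F(1) − F(−1) = -19/60 − (109/60) = -32/15.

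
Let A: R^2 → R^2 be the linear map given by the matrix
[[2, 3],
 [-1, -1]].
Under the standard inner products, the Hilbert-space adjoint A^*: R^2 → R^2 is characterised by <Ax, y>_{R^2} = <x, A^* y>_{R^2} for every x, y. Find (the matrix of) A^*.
A^* = A^T =
[[2, -1],
 [3, -1]]

For real matrices with standard dot products, the defining identity <Ax, y> = <x, A^* y> gives (Ax)^T y = x^T (A^*) y, i.e. x^T A^T y = x^T (A^*) y. Since this holds for all x, y, we must have A^* = A^T. Therefore
A^* =
[[2, -1],
 [3, -1]].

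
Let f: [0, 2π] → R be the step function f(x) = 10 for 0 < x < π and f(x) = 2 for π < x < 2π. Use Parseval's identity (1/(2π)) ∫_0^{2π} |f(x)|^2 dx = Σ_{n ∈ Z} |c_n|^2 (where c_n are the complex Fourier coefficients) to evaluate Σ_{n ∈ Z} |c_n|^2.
Σ |c_n|^2 = 52

Parseval equates the L^2 energy of f (normalised by 1/(2π)) with the ℓ^2 sum of its Fourier coefficients: (1/(2π)) ∫_0^{2π} |f|^2 = Σ |c_n|^2.
Compute the left side: (1/(2π)) [∫_0^π 10^2 dx + ∫_π^{2π} 2^2 dx] = (1/(2π)) · (100π + 4π) = (100 + 4)/2 = 52.
So Σ_{n ∈ Z} |c_n|^2 = 52.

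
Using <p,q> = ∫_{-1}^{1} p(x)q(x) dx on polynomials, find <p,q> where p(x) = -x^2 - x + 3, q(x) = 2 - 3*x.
<p,q> = 38/3

Expand the product: p(x)·q(x) = 3*x^3 + x^2 - 11*x + 6.
∫_{-1}^{1} of each monomial x^k gives [2/(k+1) if k even, 0 if k odd]. Integrating term-by-term (or equivalently evaluating the antiderivative F(x) = 3*x^4/4 + x^3/3 - 11*x^2/2 + 6*x at the endpoints):
  F(1) − F(−1) = 19/12 − (-133/12) = 38/3.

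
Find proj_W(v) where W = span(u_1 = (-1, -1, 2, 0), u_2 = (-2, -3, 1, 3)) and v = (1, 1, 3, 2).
proj_W(v) = (-56/89, -52/89, 124/89, -12/89)

Set up U = [u_1 | ... | u_2] ∈ R^(4×2). The projector onto W = col(U) is P = U (U^T U)^(-1) U^T.
Compute U^T U =
  [6, 7]
  [7, 23],
and U^T v = (4, 4).
Solve U^T U · c = U^T v for the coefficients: c = (64/89, -4/89). The projection is proj_W(v) = U c.
Check: (v - proj_W(v)) · u_1 = 0  (should be 0).
Check: (v - proj_W(v)) · u_2 = 0  (should be 0).
Result: proj_W(v) = (-56/89, -52/89, 124/89, -12/89).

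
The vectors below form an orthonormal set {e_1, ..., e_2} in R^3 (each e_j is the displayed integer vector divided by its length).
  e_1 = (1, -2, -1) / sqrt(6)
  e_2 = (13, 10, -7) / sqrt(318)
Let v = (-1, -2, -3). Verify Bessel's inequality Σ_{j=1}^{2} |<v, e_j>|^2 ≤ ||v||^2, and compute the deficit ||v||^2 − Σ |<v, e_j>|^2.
Σ |<v, e_j>|^2 = 342/53; ||v||^2 = 14; deficit = 400/53

Write each e_j = u_j / sqrt(<u_j, u_j>) where u_j is the displayed integer vector. Then <v, e_j> = <v, u_j> / sqrt(<u_j, u_j>), so |<v, e_j>|^2 = <v, u_j>^2 / <u_j, u_j>.
Coefficients: <v, e_1> = 6/sqrt(6), <v, e_2> = -12/sqrt(318).
Square and sum: Σ |<v, e_j>|^2 = 342/53.
Compute ||v||^2 = v·v = 14.
Deficit = 14 − 342/53 = 400/53 ≥ 0, confirming Bessel's inequality. (The deficit equals ||v − Σ <v,e_j> e_j||^2, the squared distance from v to span{e_j}.)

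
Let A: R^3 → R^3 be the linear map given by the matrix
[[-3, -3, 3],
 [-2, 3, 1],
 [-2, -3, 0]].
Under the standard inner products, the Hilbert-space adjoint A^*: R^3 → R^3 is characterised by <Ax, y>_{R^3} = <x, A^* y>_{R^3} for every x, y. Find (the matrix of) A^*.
A^* = A^T =
[[-3, -2, -2],
 [-3, 3, -3],
 [3, 1, 0]]

For real matrices with standard dot products, the defining identity <Ax, y> = <x, A^* y> gives (Ax)^T y = x^T (A^*) y, i.e. x^T A^T y = x^T (A^*) y. Since this holds for all x, y, we must have A^* = A^T. Therefore
A^* =
[[-3, -2, -2],
 [-3, 3, -3],
 [3, 1, 0]].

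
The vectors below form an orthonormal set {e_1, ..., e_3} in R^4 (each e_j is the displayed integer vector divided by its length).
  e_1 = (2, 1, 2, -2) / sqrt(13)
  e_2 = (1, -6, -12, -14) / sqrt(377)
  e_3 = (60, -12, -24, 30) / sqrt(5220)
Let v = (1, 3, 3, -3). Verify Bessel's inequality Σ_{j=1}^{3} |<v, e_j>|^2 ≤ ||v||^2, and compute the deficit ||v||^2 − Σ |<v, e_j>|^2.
Σ |<v, e_j>|^2 = 131/5; ||v||^2 = 28; deficit = 9/5

Write each e_j = u_j / sqrt(<u_j, u_j>) where u_j is the displayed integer vector. Then <v, e_j> = <v, u_j> / sqrt(<u_j, u_j>), so |<v, e_j>|^2 = <v, u_j>^2 / <u_j, u_j>.
Coefficients: <v, e_1> = 17/sqrt(13), <v, e_2> = -11/sqrt(377), <v, e_3> = -138/sqrt(5220).
Square and sum: Σ |<v, e_j>|^2 = 131/5.
Compute ||v||^2 = v·v = 28.
Deficit = 28 − 131/5 = 9/5 ≥ 0, confirming Bessel's inequality. (The deficit equals ||v − Σ <v,e_j> e_j||^2, the squared distance from v to span{e_j}.)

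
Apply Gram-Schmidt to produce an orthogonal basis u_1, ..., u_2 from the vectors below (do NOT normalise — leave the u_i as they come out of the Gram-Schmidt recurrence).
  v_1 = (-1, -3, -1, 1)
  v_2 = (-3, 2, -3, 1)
Orthogonal basis:
  u_1 = (-1, -3, -1, 1)
  u_2 = (-35/12, 9/4, -35/12, 11/12)

Apply the Gram-Schmidt recurrence
  u_1 = v_1
  u_i = v_i − Σ_{j<i} ((v_i · u_j) / (u_j · u_j)) · u_j.

Step by step this gives:
  u_1 = (-1, -3, -1, 1)
  u_2 = (-35/12, 9/4, -35/12, 11/12)

Orthogonality check:
  u_2 · u_1 = 0 (should be 0)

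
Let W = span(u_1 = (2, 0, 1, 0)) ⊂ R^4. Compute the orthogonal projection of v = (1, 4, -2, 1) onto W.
proj_W(v) = (0, 0, 0, 0)

Set up U = [u_1 | ... | u_1] ∈ R^(4×1). The projector onto W = col(U) is P = U (U^T U)^(-1) U^T.
Compute U^T U =
  [5],
and U^T v = (0).
Solve U^T U · c = U^T v for the coefficients: c = (0). The projection is proj_W(v) = U c.
Check: (v - proj_W(v)) · u_1 = 0  (should be 0).
Result: proj_W(v) = (0, 0, 0, 0).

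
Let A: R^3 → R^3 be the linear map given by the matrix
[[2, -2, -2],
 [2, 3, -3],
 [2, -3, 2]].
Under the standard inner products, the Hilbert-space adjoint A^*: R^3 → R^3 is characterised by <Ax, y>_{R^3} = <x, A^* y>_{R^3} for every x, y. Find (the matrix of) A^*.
A^* = A^T =
[[2, 2, 2],
 [-2, 3, -3],
 [-2, -3, 2]]

For real matrices with standard dot products, the defining identity <Ax, y> = <x, A^* y> gives (Ax)^T y = x^T (A^*) y, i.e. x^T A^T y = x^T (A^*) y. Since this holds for all x, y, we must have A^* = A^T. Therefore
A^* =
[[2, 2, 2],
 [-2, 3, -3],
 [-2, -3, 2]].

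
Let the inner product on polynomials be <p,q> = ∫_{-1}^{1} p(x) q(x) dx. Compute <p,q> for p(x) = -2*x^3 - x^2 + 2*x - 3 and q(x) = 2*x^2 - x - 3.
<p,q> = 44/3

Expand the product: p(x)·q(x) = -4*x^5 + 11*x^3 - 5*x^2 - 3*x + 9.
∫_{-1}^{1} of each monomial x^k gives [2/(k+1) if k even, 0 if k odd]. Integrating term-by-term (or equivalently evaluating the antiderivative F(x) = -2*x^6/3 + 11*x^4/4 - 5*x^3/3 - 3*x^2/2 + 9*x at the endpoints):
  F(1) − F(−1) = 95/12 − (-27/4) = 44/3.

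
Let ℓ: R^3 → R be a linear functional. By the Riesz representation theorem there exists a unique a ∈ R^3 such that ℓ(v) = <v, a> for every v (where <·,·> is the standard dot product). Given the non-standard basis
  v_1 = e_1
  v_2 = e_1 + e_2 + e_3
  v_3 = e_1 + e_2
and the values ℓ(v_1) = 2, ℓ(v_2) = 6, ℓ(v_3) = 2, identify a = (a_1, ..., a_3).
a = (2, 0, 4)

Write a = (a_1, ..., a_3) in the standard basis. For each basis vector v_i, ℓ(v_i) = <v_i, a> is a linear equation in the a_j's. Collect the n equations into a matrix system V a = ℓ, where row i of V is v_i (expressed in the standard basis). Since V is invertible (lower-triangular with 1s on the diagonal, up to permutation), solve by back-substitution:
  V =
[[1, 0, 0],
 [1, 1, 1],
 [1, 1, 0]]
  V a = (2, 6, 2)
Solving gives a = (2, 0, 4).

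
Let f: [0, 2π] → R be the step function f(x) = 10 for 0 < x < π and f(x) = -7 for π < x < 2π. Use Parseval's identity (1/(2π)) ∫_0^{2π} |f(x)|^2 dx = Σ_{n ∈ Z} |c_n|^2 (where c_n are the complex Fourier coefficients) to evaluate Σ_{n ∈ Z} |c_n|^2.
Σ |c_n|^2 = 149/2

Parseval equates the L^2 energy of f (normalised by 1/(2π)) with the ℓ^2 sum of its Fourier coefficients: (1/(2π)) ∫_0^{2π} |f|^2 = Σ |c_n|^2.
Compute the left side: (1/(2π)) [∫_0^π 10^2 dx + ∫_π^{2π} (-7)^2 dx] = (1/(2π)) · (100π + 49π) = (100 + 49)/2 = 149/2.
So Σ_{n ∈ Z} |c_n|^2 = 149/2.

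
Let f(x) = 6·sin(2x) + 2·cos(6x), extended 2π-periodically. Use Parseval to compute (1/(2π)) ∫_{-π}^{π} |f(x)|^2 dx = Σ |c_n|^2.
Σ |c_n|^2 = 20

Expand |f|^2 and use orthogonality of {sin(nx), cos(mx)} on [-π, π]:
  ∫_{-π}^{π} sin(nx)^2 dx = π, ∫ cos(mx)^2 dx = π, and cross terms integrate to 0.
So ∫_{-π}^{π} f(x)^2 dx = 6^2 · π + 2^2 · π = (36 + 4)π.
Divide by 2π: (36 + 4)/2 = 20.
By Parseval, this equals Σ |c_n|^2.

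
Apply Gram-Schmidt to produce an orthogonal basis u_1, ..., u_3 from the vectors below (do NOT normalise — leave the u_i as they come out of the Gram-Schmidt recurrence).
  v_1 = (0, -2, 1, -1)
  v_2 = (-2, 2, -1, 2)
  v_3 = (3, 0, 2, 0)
Orthogonal basis:
  u_1 = (0, -2, 1, -1)
  u_2 = (-2, -1/3, 1/6, 5/6)
  u_3 = (19/29, 8/29, 54/29, 38/29)

Apply the Gram-Schmidt recurrence
  u_1 = v_1
  u_i = v_i − Σ_{j<i} ((v_i · u_j) / (u_j · u_j)) · u_j.

Step by step this gives:
  u_1 = (0, -2, 1, -1)
  u_2 = (-2, -1/3, 1/6, 5/6)
  u_3 = (19/29, 8/29, 54/29, 38/29)

Orthogonality check:
  u_2 · u_1 = 0 (should be 0)
  u_3 · u_1 = 0 (should be 0)
  u_3 · u_2 = 0 (should be 0)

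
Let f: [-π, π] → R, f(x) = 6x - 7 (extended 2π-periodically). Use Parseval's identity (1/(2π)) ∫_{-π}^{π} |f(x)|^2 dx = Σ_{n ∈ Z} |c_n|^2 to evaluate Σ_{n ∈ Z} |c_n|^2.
Σ |c_n|^2 = 12π^2 + 49

Expand and integrate term by term over [-π, π]:
  ∫ (6x)^2 dx = 36·(2π^3/3); ∫ 2·6·(-7)·x dx = 0 (odd integrand); ∫ (-7)^2 dx = 49·2π.
So (1/(2π)) ∫_{-π}^{π} (6x - 7)^2 dx = 36π^2/3 + 49 = 12π^2 + 49.
Parseval ⇒ Σ |c_n|^2 = 12π^2 + 49.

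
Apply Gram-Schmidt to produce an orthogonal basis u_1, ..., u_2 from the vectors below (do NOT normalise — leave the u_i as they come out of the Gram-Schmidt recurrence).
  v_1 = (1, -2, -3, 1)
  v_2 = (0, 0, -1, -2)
Orthogonal basis:
  u_1 = (1, -2, -3, 1)
  u_2 = (-1/15, 2/15, -4/5, -31/15)

Apply the Gram-Schmidt recurrence
  u_1 = v_1
  u_i = v_i − Σ_{j<i} ((v_i · u_j) / (u_j · u_j)) · u_j.

Step by step this gives:
  u_1 = (1, -2, -3, 1)
  u_2 = (-1/15, 2/15, -4/5, -31/15)

Orthogonality check:
  u_2 · u_1 = 0 (should be 0)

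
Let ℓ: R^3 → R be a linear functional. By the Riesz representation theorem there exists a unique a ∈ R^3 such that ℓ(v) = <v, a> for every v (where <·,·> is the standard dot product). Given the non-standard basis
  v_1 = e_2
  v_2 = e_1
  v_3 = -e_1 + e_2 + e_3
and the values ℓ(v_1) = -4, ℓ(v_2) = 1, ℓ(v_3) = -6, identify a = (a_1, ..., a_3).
a = (1, -4, -1)

Write a = (a_1, ..., a_3) in the standard basis. For each basis vector v_i, ℓ(v_i) = <v_i, a> is a linear equation in the a_j's. Collect the n equations into a matrix system V a = ℓ, where row i of V is v_i (expressed in the standard basis). Since V is invertible (lower-triangular with 1s on the diagonal, up to permutation), solve by back-substitution:
  V =
[[0, 1, 0],
 [1, 0, 0],
 [-1, 1, 1]]
  V a = (-4, 1, -6)
Solving gives a = (1, -4, -1).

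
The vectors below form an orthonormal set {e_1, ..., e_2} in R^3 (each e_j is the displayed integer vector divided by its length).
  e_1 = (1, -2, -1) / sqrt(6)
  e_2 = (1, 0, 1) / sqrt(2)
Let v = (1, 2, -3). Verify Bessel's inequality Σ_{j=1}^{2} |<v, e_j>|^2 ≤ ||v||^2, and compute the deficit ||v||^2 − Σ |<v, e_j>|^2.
Σ |<v, e_j>|^2 = 2; ||v||^2 = 14; deficit = 12

Write each e_j = u_j / sqrt(<u_j, u_j>) where u_j is the displayed integer vector. Then <v, e_j> = <v, u_j> / sqrt(<u_j, u_j>), so |<v, e_j>|^2 = <v, u_j>^2 / <u_j, u_j>.
Coefficients: <v, e_1> = 0/sqrt(6), <v, e_2> = -2/sqrt(2).
Square and sum: Σ |<v, e_j>|^2 = 2.
Compute ||v||^2 = v·v = 14.
Deficit = 14 − 2 = 12 ≥ 0, confirming Bessel's inequality. (The deficit equals ||v − Σ <v,e_j> e_j||^2, the squared distance from v to span{e_j}.)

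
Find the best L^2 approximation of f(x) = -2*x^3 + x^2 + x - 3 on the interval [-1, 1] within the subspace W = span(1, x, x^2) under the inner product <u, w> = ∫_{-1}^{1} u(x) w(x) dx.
g(x) = x^2 - x/5 - 3

The best approximation g ∈ W is the orthogonal projection of f onto W. Writing g = a_0 + a_1 x + a_2 x^2, the coefficients solve the normal equations G · a = b where
  G_{ij} = <φ_i, φ_j> and b_i = <f, φ_i>, with φ_0 = 1, φ_1 = x, φ_2 = x^2.
G =
  [2, 0, 2/3]
  [0, 2/3, 0]
  [2/3, 0, 2/5],
b = (-16/3, -2/15, -8/5).
Solving gives a_0 = -3, a_1 = -1/5, a_2 = 1, so
  g(x) = x^2 - x/5 - 3.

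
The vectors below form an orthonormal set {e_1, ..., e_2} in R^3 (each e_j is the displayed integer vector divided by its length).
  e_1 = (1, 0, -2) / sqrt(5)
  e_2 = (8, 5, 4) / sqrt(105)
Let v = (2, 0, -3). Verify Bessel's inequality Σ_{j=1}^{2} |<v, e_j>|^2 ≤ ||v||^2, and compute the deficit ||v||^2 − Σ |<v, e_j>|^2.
Σ |<v, e_j>|^2 = 272/21; ||v||^2 = 13; deficit = 1/21

Write each e_j = u_j / sqrt(<u_j, u_j>) where u_j is the displayed integer vector. Then <v, e_j> = <v, u_j> / sqrt(<u_j, u_j>), so |<v, e_j>|^2 = <v, u_j>^2 / <u_j, u_j>.
Coefficients: <v, e_1> = 8/sqrt(5), <v, e_2> = 4/sqrt(105).
Square and sum: Σ |<v, e_j>|^2 = 272/21.
Compute ||v||^2 = v·v = 13.
Deficit = 13 − 272/21 = 1/21 ≥ 0, confirming Bessel's inequality. (The deficit equals ||v − Σ <v,e_j> e_j||^2, the squared distance from v to span{e_j}.)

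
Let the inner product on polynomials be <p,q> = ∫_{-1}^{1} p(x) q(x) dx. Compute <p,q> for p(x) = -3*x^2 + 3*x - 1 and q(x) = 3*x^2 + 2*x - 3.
<p,q> = 52/5

Expand the product: p(x)·q(x) = -9*x^4 + 3*x^3 + 12*x^2 - 11*x + 3.
∫_{-1}^{1} of each monomial x^k gives [2/(k+1) if k even, 0 if k odd]. Integrating term-by-term (or equivalently evaluating the antiderivative F(x) = -9*x^5/5 + 3*x^4/4 + 4*x^3 - 11*x^2/2 + 3*x at the endpoints):
  F(1) − F(−1) = 9/20 − (-199/20) = 52/5.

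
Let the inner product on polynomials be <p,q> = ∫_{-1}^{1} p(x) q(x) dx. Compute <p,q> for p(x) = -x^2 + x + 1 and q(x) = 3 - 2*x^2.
<p,q> = 52/15

Expand the product: p(x)·q(x) = 2*x^4 - 2*x^3 - 5*x^2 + 3*x + 3.
∫_{-1}^{1} of each monomial x^k gives [2/(k+1) if k even, 0 if k odd]. Integrating term-by-term (or equivalently evaluating the antiderivative F(x) = 2*x^5/5 - x^4/2 - 5*x^3/3 + 3*x^2/2 + 3*x at the endpoints):
  F(1) − F(−1) = 41/15 − (-11/15) = 52/15.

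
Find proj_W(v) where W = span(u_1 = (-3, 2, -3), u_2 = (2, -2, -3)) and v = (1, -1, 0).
proj_W(v) = (409/373, -328/373, -6/373)

Set up U = [u_1 | ... | u_2] ∈ R^(3×2). The projector onto W = col(U) is P = U (U^T U)^(-1) U^T.
Compute U^T U =
  [22, -1]
  [-1, 17],
and U^T v = (-5, 4).
Solve U^T U · c = U^T v for the coefficients: c = (-81/373, 83/373). The projection is proj_W(v) = U c.
Check: (v - proj_W(v)) · u_1 = 0  (should be 0).
Check: (v - proj_W(v)) · u_2 = 0  (should be 0).
Result: proj_W(v) = (409/373, -328/373, -6/373).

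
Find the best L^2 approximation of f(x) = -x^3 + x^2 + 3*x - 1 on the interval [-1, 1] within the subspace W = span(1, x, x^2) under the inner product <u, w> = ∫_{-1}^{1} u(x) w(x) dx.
g(x) = x^2 + 12*x/5 - 1

The best approximation g ∈ W is the orthogonal projection of f onto W. Writing g = a_0 + a_1 x + a_2 x^2, the coefficients solve the normal equations G · a = b where
  G_{ij} = <φ_i, φ_j> and b_i = <f, φ_i>, with φ_0 = 1, φ_1 = x, φ_2 = x^2.
G =
  [2, 0, 2/3]
  [0, 2/3, 0]
  [2/3, 0, 2/5],
b = (-4/3, 8/5, -4/15).
Solving gives a_0 = -1, a_1 = 12/5, a_2 = 1, so
  g(x) = x^2 + 12*x/5 - 1.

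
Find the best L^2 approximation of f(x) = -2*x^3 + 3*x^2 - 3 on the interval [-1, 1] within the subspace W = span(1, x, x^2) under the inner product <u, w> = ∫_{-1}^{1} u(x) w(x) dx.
g(x) = 3*x^2 - 6*x/5 - 3

The best approximation g ∈ W is the orthogonal projection of f onto W. Writing g = a_0 + a_1 x + a_2 x^2, the coefficients solve the normal equations G · a = b where
  G_{ij} = <φ_i, φ_j> and b_i = <f, φ_i>, with φ_0 = 1, φ_1 = x, φ_2 = x^2.
G =
  [2, 0, 2/3]
  [0, 2/3, 0]
  [2/3, 0, 2/5],
b = (-4, -4/5, -4/5).
Solving gives a_0 = -3, a_1 = -6/5, a_2 = 3, so
  g(x) = 3*x^2 - 6*x/5 - 3.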